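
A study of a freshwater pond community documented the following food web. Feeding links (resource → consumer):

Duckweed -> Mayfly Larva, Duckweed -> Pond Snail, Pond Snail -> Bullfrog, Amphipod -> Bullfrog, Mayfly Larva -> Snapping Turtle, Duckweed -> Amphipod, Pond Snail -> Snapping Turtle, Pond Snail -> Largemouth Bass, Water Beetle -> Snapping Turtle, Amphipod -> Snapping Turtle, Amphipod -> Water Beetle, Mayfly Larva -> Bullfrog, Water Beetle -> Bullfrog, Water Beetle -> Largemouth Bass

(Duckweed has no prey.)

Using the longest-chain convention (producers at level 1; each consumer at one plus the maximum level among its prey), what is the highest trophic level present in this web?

Producers (level 1): Duckweed.
Duckweed → Amphipod → Water Beetle → Snapping Turtle gives Snapping Turtle level 4.
No species has a prey at level 4, so no species reaches level 5.

4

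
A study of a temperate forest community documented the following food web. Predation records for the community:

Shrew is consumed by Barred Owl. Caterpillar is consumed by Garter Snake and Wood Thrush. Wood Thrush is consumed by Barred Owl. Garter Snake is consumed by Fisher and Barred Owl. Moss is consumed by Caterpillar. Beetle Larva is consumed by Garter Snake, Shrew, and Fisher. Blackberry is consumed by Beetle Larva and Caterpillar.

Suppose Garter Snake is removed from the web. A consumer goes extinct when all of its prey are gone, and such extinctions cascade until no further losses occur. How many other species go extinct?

Remove Garter Snake.
Every predator of it retains at least one other prey: Barred Owl still has Shrew, Wood Thrush; Fisher still has Beetle Larva.
No consumer loses all prey, so no secondary extinctions occur.

0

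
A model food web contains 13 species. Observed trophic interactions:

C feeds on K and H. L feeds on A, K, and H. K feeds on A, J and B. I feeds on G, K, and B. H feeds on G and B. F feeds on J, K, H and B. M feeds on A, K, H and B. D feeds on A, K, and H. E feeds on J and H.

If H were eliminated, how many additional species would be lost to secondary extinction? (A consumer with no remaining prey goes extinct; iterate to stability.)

Remove H.
Every predator of it retains at least one other prey: L still has A, K; M still has A, B, K; D still has A, K; F still has J, B, K; E still has J; C still has K.
No consumer loses all prey, so no secondary extinctions occur.

0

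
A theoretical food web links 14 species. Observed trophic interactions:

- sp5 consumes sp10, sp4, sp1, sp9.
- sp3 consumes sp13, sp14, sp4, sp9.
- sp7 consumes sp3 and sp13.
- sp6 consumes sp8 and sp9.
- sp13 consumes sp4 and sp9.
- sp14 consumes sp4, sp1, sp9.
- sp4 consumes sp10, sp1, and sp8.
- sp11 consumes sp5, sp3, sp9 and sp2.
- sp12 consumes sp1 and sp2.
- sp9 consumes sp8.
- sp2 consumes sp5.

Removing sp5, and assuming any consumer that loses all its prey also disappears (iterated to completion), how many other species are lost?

1

Remove sp5.
Round 1: sp2 (all prey gone) → extinct.
No further losses. Total secondary extinctions: 1.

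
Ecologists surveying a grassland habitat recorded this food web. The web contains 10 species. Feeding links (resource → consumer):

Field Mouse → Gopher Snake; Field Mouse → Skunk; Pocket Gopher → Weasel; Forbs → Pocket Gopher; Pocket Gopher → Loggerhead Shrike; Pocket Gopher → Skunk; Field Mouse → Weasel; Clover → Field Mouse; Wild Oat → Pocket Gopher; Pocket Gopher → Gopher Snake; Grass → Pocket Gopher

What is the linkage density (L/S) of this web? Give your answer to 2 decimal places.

L/S = 1.10

There are L = 11 links among S = 10 species.
L/S = 11/10 = 1.1000 ≈ 1.10.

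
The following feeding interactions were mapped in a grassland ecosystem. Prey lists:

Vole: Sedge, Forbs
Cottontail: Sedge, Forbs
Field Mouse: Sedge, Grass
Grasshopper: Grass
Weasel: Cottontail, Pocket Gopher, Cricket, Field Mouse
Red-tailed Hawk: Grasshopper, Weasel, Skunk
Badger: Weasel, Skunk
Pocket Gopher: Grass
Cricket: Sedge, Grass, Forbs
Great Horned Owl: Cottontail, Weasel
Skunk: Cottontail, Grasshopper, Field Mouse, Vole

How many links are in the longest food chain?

3 links

One longest chain: Sedge → Cottontail → Weasel → Great Horned Owl.
It has 4 species and 3 links.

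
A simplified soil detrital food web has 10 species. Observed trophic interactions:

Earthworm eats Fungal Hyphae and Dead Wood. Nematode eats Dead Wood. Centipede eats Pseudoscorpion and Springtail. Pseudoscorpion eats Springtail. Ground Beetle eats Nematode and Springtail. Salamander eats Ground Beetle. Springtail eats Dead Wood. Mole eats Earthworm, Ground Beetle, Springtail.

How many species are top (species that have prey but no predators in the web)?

3

Top species (has prey, but nothing eats it): Centipede, Mole, Salamander.
Count: 3.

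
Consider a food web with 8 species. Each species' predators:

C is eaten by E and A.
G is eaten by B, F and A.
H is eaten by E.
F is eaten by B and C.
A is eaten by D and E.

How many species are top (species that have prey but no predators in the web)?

3

Top species (has prey, but nothing eats it): B, D, E.
Count: 3.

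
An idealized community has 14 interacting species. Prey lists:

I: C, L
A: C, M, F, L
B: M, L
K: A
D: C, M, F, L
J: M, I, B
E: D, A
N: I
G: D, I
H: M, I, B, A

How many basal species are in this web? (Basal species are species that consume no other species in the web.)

Basal species (no prey listed): C, M, F, L.
Count: 4.

4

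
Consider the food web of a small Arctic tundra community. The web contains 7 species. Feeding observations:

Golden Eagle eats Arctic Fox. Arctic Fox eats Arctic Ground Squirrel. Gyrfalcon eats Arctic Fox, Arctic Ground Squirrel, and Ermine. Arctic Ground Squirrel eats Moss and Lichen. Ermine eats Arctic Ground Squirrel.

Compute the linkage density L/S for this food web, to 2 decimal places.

L/S = 1.14

There are L = 8 links among S = 7 species.
L/S = 8/7 = 1.1429 ≈ 1.14.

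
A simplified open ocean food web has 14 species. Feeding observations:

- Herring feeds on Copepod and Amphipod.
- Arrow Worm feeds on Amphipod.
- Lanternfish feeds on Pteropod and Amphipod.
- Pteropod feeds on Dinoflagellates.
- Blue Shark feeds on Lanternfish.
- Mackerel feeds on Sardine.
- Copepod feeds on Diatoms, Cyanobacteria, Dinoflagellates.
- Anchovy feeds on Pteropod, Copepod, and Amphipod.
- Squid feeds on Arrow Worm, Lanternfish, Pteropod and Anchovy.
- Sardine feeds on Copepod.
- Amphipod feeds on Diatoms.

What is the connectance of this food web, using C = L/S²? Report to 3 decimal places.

C = 0.102

The web has S = 14 species and L = 20 feeding links.
C = L / S² = 20 / 196 = 0.1020 ≈ 0.102.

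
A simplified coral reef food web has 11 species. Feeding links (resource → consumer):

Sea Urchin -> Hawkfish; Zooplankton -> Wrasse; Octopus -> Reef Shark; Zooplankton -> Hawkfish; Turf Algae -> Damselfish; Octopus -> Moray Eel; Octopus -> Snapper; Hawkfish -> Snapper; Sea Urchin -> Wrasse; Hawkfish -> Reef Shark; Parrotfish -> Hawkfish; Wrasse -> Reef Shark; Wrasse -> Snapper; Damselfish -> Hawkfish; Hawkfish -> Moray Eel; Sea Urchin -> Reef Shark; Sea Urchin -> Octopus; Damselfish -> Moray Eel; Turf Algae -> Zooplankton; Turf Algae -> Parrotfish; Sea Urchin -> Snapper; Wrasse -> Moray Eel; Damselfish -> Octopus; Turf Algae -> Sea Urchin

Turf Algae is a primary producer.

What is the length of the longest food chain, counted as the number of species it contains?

4 species

One longest chain: Turf Algae → Sea Urchin → Wrasse → Reef Shark.
It has 4 species and 3 links.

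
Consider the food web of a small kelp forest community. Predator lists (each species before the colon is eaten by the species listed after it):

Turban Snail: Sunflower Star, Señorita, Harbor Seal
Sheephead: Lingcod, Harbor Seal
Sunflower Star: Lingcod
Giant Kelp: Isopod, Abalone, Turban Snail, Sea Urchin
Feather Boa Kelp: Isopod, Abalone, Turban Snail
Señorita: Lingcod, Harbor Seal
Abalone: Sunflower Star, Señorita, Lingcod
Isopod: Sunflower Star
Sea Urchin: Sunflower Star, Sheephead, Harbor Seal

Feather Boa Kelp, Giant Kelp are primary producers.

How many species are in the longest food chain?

4 species

One longest chain: Giant Kelp → Sea Urchin → Sheephead → Lingcod.
It has 4 species and 3 links.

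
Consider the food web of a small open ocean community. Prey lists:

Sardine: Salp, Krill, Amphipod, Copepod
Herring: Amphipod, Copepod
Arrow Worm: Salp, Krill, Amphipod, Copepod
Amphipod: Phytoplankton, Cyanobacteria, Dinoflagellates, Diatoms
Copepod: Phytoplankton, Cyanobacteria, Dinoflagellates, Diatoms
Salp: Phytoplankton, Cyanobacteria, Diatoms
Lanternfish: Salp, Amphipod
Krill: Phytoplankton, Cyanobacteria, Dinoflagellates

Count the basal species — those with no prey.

Basal species (no prey listed): Phytoplankton, Cyanobacteria, Dinoflagellates, Diatoms.
Count: 4.

4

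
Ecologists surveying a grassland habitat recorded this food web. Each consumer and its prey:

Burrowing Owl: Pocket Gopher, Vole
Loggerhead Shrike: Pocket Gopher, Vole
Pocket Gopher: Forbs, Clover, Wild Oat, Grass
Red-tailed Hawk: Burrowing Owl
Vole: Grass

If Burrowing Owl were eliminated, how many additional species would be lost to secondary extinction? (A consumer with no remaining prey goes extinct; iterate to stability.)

1

Remove Burrowing Owl.
Round 1: Red-tailed Hawk (all prey gone) → extinct.
No further losses. Total secondary extinctions: 1.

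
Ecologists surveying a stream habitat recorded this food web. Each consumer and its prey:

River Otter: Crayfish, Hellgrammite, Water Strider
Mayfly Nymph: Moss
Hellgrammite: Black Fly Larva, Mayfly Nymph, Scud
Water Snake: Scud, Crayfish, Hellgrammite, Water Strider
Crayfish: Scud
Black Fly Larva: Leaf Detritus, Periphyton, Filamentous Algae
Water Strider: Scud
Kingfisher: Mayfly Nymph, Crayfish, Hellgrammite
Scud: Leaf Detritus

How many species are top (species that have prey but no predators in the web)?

Top species (has prey, but nothing eats it): Water Snake, River Otter, Kingfisher.
Count: 3.

3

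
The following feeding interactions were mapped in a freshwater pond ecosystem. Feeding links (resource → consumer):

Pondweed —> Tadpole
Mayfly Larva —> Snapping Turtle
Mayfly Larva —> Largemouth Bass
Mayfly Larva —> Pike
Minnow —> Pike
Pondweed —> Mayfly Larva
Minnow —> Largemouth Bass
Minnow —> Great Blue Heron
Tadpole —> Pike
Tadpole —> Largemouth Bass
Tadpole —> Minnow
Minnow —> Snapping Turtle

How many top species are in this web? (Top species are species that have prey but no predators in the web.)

4

Top species (has prey, but nothing eats it): Snapping Turtle, Pike, Great Blue Heron, Largemouth Bass.
Count: 4.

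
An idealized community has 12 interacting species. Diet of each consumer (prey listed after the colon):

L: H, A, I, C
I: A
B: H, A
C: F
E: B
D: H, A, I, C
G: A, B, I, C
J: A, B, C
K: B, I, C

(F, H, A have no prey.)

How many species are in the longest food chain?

One longest chain: H → B → J.
It has 3 species and 2 links.

3 species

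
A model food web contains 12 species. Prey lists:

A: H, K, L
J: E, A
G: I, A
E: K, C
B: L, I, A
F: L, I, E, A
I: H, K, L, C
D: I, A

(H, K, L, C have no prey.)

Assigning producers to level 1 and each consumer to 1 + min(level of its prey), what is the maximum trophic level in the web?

3

Producers (level 1): H, K, L, C.
Following each consumer down to its lowest-level prey: K → E → J (levels 1 through 3).
All prey of J (E 2, A 2) are at level 2 or above, so J is at level 1 + 2 = 3.
Every consumer has at least one prey at level 2 or below, so none exceeds level 3.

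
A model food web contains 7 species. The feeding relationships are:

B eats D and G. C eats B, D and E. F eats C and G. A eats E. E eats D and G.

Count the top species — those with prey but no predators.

2

Top species (has prey, but nothing eats it): A, F.
Count: 2.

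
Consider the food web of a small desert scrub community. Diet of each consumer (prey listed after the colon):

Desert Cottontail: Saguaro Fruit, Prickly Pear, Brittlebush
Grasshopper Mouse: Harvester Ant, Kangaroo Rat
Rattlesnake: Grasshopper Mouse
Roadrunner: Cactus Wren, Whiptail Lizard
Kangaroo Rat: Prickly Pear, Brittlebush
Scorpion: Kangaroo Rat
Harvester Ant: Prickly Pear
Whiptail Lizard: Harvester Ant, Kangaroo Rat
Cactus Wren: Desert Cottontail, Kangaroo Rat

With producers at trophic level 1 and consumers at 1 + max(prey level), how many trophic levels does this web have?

4

Producers (level 1): Saguaro Fruit, Prickly Pear, Brittlebush.
Prickly Pear → Harvester Ant → Grasshopper Mouse → Rattlesnake gives Rattlesnake level 4.
No species has a prey at level 4, so no species reaches level 5.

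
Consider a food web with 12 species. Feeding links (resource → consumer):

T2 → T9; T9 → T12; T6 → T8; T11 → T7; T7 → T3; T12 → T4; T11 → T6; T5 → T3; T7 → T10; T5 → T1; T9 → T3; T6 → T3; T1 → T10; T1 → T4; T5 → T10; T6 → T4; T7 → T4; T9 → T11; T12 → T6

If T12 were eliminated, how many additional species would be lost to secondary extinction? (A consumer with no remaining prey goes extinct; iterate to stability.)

0

Remove T12.
Every predator of it retains at least one other prey: T6 still has T11; T4 still has T1, T7, T6.
No consumer loses all prey, so no secondary extinctions occur.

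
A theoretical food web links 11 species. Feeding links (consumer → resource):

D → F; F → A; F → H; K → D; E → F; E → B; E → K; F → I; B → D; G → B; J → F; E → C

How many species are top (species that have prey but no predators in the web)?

Top species (has prey, but nothing eats it): J, G, E.
Count: 3.

3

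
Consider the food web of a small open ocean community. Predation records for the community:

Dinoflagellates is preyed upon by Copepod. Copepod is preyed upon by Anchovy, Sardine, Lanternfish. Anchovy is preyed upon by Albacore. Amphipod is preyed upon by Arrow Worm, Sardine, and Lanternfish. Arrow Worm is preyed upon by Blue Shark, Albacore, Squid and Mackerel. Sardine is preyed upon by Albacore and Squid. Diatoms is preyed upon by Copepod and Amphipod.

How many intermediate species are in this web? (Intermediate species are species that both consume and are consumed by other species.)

5

Intermediate species (has both prey and predators): Copepod, Amphipod, Sardine, Arrow Worm, Anchovy.
Count: 5.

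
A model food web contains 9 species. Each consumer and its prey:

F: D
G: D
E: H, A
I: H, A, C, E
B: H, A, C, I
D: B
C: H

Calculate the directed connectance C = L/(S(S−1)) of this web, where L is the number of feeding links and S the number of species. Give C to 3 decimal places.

C = 0.194

The web has S = 9 species and L = 14 feeding links.
C = L / (S(S−1)) = 14 / 72 = 0.1944 ≈ 0.194.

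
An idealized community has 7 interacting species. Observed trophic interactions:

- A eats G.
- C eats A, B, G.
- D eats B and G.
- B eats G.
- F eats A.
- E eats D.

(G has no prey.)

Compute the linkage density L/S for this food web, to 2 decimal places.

There are L = 9 links among S = 7 species.
L/S = 9/7 = 1.2857 ≈ 1.29.

L/S = 1.29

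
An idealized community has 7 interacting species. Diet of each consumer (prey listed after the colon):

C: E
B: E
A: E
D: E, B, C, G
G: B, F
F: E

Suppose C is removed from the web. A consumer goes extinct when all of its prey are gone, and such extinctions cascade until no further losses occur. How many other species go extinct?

0

Remove C.
Every predator of it retains at least one other prey: D still has E, B, G.
No consumer loses all prey, so no secondary extinctions occur.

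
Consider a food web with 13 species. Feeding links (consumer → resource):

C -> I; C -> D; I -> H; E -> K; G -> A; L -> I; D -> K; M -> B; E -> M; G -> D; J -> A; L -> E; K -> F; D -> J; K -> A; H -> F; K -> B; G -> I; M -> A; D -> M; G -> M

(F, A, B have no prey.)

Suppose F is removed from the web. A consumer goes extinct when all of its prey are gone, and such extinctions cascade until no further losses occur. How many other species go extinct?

Remove F.
Round 1: H (all prey gone) → extinct.
Round 2: I (all prey gone) → extinct.
No further losses. Total secondary extinctions: 2.

2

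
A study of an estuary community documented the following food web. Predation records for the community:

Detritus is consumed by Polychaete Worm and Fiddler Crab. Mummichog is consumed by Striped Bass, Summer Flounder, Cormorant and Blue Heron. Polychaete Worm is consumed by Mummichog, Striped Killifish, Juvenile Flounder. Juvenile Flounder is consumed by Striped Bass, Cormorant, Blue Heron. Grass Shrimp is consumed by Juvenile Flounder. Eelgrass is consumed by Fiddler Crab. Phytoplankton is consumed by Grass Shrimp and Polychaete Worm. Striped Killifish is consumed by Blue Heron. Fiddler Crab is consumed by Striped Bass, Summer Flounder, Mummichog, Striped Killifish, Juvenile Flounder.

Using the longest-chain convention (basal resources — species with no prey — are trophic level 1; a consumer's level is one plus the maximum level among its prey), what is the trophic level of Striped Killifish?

Phytoplankton has no prey (basal) → level 1.
Polychaete Worm eats Phytoplankton (level 1); other prey at levels: Detritus 1 → level 2.
Striped Killifish eats Polychaete Worm (level 2); other prey at levels: Fiddler Crab 2 → level 3.

Trophic level 3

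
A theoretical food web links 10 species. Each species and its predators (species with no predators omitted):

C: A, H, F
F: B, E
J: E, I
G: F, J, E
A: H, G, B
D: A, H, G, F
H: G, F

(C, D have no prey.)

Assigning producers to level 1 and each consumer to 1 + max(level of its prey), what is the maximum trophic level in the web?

Producers (level 1): C, D.
C → A → H → G → J → I gives I level 6.
No species has a prey at level 6, so no species reaches level 7.

6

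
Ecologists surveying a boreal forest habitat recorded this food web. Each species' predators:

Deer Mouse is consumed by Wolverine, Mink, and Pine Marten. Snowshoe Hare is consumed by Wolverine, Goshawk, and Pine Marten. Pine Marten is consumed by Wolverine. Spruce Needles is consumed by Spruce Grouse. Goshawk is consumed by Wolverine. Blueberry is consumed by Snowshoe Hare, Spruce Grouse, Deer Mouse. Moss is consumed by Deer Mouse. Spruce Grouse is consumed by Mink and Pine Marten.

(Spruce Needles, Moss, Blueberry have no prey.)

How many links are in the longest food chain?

3 links

One longest chain: Blueberry → Snowshoe Hare → Goshawk → Wolverine.
It has 4 species and 3 links.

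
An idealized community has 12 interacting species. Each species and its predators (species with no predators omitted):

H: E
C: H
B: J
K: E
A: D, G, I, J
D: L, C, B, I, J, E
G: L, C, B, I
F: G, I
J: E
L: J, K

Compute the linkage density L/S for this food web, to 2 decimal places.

There are L = 23 links among S = 12 species.
L/S = 23/12 = 1.9167 ≈ 1.92.

L/S = 1.92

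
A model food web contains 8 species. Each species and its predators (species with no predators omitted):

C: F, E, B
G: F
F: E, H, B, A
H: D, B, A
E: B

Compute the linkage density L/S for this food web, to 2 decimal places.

L/S = 1.50

There are L = 12 links among S = 8 species.
L/S = 12/8 = 1.5000 ≈ 1.50.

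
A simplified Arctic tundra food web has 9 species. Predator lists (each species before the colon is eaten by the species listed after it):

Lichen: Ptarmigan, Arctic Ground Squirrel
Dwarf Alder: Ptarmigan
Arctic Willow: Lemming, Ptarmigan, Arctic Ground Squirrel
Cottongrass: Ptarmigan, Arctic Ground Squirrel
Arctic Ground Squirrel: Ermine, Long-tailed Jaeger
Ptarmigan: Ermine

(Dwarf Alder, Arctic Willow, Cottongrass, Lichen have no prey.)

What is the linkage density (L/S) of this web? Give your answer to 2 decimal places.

There are L = 11 links among S = 9 species.
L/S = 11/9 = 1.2222 ≈ 1.22.

L/S = 1.22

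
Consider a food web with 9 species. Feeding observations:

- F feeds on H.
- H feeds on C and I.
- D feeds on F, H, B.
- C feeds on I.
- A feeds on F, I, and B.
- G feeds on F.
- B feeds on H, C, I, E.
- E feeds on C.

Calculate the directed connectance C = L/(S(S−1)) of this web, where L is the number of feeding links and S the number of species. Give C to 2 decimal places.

C = 0.22

The web has S = 9 species and L = 16 feeding links.
C = L / (S(S−1)) = 16 / 72 = 0.2222 ≈ 0.22.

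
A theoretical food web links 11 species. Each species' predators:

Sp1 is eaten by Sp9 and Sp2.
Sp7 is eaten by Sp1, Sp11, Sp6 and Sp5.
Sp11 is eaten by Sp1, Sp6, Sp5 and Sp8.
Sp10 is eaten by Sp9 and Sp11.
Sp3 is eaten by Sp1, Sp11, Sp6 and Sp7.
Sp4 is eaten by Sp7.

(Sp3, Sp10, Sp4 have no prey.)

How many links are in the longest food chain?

One longest chain: Sp3 → Sp7 → Sp11 → Sp1 → Sp2.
It has 5 species and 4 links.

4 links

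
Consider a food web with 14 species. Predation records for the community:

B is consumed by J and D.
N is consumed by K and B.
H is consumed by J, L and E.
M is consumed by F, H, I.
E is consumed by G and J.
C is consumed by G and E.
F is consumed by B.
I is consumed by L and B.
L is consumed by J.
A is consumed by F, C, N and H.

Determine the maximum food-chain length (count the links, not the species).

3 links

One longest chain: A → H → E → G.
It has 4 species and 3 links.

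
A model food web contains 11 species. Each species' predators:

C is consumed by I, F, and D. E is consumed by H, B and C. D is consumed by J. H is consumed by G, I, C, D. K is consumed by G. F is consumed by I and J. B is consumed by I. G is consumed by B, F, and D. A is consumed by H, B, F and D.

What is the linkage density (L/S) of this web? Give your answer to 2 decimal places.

There are L = 22 links among S = 11 species.
L/S = 22/11 = 2.0000 ≈ 2.00.

L/S = 2.00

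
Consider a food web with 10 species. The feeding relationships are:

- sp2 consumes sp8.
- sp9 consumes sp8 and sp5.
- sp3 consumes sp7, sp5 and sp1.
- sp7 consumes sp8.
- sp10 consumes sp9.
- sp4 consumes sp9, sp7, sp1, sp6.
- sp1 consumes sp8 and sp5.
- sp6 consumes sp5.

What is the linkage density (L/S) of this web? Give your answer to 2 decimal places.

There are L = 15 links among S = 10 species.
L/S = 15/10 = 1.5000 ≈ 1.50.

L/S = 1.50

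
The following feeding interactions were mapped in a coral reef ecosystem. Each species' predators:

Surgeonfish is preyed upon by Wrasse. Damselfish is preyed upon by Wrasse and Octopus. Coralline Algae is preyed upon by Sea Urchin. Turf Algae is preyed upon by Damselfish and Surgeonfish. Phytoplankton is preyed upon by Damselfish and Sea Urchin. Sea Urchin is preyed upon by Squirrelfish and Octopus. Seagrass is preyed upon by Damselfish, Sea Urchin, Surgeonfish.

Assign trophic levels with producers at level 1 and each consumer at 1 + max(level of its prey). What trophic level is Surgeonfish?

Trophic level 2

Turf Algae is a producer → level 1.
Surgeonfish eats Turf Algae (level 1); other prey at levels: Seagrass 1 → level 2.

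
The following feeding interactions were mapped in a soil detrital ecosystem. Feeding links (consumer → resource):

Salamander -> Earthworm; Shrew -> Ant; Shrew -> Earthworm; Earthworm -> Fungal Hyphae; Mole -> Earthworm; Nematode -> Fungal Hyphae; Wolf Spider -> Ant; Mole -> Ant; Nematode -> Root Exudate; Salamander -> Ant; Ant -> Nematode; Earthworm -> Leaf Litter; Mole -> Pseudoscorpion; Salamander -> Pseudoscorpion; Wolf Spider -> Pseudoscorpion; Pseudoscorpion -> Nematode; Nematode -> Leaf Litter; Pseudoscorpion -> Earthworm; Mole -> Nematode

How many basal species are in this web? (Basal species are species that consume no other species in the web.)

3

Basal species (no prey listed): Leaf Litter, Root Exudate, Fungal Hyphae.
Count: 3.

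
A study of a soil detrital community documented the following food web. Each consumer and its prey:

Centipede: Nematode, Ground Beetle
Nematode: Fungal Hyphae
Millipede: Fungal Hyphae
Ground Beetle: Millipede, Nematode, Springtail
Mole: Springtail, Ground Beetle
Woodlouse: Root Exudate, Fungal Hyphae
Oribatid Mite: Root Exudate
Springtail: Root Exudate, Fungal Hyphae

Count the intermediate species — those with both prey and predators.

Intermediate species (has both prey and predators): Millipede, Nematode, Springtail, Ground Beetle.
Count: 4.

4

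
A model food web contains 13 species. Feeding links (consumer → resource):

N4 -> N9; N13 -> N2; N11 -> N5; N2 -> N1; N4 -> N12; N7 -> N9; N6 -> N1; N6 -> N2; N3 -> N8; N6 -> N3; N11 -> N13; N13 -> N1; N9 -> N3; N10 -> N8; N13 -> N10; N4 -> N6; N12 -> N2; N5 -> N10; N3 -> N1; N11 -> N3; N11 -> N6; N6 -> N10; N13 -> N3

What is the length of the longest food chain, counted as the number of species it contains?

One longest chain: N1 → N2 → N12 → N4.
It has 4 species and 3 links.

4 species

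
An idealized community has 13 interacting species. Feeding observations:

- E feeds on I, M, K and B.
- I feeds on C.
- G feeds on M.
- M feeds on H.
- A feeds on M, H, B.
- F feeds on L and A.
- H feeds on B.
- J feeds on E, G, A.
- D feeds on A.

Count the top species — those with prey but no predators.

3

Top species (has prey, but nothing eats it): F, J, D.
Count: 3.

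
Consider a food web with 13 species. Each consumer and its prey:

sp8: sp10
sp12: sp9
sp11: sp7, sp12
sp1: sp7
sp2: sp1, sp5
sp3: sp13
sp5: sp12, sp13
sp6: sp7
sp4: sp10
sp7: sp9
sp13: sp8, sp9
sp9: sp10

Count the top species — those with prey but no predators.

5

Top species (has prey, but nothing eats it): sp4, sp6, sp3, sp11, sp2.
Count: 5.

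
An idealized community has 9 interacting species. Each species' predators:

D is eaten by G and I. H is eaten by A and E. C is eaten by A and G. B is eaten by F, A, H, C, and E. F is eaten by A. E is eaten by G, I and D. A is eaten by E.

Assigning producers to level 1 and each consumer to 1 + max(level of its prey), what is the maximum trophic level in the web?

Producers (level 1): B.
B → H → A → E → D → G gives G level 6.
No species has a prey at level 6, so no species reaches level 7.

6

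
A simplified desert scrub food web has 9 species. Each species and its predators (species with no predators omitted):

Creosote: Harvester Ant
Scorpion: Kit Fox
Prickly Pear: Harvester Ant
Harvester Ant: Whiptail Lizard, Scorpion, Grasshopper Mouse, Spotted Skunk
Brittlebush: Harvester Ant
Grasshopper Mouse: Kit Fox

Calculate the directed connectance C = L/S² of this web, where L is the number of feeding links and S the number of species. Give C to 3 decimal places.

C = 0.111

The web has S = 9 species and L = 9 feeding links.
C = L / S² = 9 / 81 = 0.1111 ≈ 0.111.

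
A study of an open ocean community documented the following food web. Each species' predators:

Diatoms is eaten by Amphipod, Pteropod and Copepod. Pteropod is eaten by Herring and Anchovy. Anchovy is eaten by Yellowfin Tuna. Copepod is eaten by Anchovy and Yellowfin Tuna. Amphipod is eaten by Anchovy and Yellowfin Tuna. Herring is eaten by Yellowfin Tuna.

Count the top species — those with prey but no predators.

1

Top species (has prey, but nothing eats it): Yellowfin Tuna.
Count: 1.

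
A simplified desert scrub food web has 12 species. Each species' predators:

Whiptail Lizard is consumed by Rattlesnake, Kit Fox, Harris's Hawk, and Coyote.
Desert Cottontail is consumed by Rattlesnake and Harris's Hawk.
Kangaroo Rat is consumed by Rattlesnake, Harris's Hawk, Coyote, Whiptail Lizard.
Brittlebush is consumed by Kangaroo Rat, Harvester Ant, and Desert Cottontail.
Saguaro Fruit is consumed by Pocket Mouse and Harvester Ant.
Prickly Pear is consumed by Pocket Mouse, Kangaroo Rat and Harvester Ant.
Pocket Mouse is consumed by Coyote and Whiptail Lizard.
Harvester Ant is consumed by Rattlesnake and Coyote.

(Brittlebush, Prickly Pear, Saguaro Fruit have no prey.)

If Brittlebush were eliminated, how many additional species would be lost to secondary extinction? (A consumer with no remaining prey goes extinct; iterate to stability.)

1

Remove Brittlebush.
Round 1: Desert Cottontail (all prey gone) → extinct.
No further losses. Total secondary extinctions: 1.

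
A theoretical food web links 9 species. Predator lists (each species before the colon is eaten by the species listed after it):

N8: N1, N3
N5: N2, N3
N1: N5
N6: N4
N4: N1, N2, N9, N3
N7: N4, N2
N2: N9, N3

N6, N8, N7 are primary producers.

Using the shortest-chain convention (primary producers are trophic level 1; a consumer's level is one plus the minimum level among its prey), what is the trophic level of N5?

N8 is a producer → level 1.
N1 eats N8 → level 2.
N5 eats N1 → level 3.
No prey of N5 is below level 2, so 3 is the minimum.

Trophic level 3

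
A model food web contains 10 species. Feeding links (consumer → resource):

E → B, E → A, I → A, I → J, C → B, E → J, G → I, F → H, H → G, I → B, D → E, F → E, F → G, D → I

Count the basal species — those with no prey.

3

Basal species (no prey listed): J, B, A.
Count: 3.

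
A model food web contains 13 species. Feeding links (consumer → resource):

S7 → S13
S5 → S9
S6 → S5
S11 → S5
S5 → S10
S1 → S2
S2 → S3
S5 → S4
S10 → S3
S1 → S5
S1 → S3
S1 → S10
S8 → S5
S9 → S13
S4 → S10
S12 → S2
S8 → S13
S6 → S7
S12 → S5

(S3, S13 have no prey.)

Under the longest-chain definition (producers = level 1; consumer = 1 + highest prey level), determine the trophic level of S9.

Trophic level 2

S13 is a producer → level 1.
S9 eats S13 → level 2.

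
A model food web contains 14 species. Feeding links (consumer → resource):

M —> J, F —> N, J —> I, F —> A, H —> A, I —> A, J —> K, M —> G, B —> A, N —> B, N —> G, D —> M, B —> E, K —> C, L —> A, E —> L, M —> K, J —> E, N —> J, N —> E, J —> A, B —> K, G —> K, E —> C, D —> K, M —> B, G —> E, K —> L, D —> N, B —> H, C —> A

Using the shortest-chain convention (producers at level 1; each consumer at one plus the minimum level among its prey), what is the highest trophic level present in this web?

4

Producers (level 1): A.
Following each consumer down to its lowest-level prey: A → C → E → G (levels 1 through 4).
All prey of G (E 3, K 3) are at level 3 or above, so G is at level 1 + 3 = 4.
Every consumer has at least one prey at level 3 or below, so none exceeds level 4.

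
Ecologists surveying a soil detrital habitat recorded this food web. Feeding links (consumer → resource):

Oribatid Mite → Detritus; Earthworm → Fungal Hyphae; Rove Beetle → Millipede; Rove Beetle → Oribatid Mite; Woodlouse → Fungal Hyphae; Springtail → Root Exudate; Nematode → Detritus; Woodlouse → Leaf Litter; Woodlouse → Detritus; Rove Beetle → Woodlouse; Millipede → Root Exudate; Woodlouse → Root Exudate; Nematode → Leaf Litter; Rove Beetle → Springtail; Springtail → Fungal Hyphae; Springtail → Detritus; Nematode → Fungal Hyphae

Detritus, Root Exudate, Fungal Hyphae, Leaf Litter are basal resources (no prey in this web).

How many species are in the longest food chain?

One longest chain: Detritus → Springtail → Rove Beetle.
It has 3 species and 2 links.

3 species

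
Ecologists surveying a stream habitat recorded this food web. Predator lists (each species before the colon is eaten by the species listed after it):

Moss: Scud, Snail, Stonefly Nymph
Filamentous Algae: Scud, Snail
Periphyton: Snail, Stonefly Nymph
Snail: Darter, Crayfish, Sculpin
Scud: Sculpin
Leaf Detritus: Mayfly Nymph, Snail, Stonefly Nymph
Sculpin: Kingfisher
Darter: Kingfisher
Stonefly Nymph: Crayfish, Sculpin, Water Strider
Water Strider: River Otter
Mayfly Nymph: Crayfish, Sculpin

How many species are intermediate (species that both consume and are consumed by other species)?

Intermediate species (has both prey and predators): Scud, Mayfly Nymph, Snail, Stonefly Nymph, Darter, Sculpin, Water Strider.
Count: 7.

7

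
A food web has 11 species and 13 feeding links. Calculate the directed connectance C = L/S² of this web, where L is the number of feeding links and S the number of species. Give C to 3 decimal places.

The web has S = 11 species and L = 13 feeding links.
C = L / S² = 13 / 121 = 0.1074 ≈ 0.107.

C = 0.107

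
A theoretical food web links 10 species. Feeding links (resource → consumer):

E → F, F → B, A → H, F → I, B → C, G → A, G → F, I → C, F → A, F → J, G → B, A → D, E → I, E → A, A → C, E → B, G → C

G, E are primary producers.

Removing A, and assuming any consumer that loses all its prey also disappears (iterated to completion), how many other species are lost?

2

Remove A.
Round 1: H (all prey gone), D (all prey gone) → extinct.
No further losses. Total secondary extinctions: 2.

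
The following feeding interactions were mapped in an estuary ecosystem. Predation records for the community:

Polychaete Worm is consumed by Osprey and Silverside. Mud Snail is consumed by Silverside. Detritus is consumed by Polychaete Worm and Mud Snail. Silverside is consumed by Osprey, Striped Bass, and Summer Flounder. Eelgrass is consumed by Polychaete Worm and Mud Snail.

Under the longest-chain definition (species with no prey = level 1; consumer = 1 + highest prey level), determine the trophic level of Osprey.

Eelgrass has no prey (basal) → level 1.
Polychaete Worm eats Eelgrass (level 1); other prey at levels: Detritus 1 → level 2.
Silverside eats Polychaete Worm (level 2); other prey at levels: Mud Snail 2 → level 3.
Osprey eats Silverside (level 3); other prey at levels: Polychaete Worm 2 → level 4.

Trophic level 4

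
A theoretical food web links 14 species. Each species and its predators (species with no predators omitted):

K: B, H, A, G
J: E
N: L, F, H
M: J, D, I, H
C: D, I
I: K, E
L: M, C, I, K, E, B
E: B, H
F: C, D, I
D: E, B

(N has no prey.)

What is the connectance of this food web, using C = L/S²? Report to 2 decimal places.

C = 0.15

The web has S = 14 species and L = 29 feeding links.
C = L / S² = 29 / 196 = 0.1480 ≈ 0.15.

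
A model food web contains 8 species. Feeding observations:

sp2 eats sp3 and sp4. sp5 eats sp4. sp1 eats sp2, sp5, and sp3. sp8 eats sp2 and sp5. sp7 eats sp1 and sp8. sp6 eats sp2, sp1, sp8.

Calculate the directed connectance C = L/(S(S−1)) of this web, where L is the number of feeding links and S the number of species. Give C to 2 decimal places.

The web has S = 8 species and L = 13 feeding links.
C = L / (S(S−1)) = 13 / 56 = 0.2321 ≈ 0.23.

C = 0.23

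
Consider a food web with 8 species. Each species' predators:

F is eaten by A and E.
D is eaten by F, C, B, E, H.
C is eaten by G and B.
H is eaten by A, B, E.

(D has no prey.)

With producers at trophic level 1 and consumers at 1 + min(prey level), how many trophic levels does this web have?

Producers (level 1): D.
Following each consumer down to its lowest-level prey: D → C → G (levels 1 through 3).
All prey of G (C 2) are at level 2 or above, so G is at level 1 + 2 = 3.
Every consumer has at least one prey at level 2 or below, so none exceeds level 3.

3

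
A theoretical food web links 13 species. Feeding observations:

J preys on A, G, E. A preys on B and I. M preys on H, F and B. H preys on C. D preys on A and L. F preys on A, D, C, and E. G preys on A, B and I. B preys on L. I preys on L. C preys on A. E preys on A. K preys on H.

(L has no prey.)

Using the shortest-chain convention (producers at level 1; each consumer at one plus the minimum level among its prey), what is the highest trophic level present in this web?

6

Producers (level 1): L.
Following each consumer down to its lowest-level prey: L → I → A → C → H → K (levels 1 through 6).
All prey of K (H 5) are at level 5 or above, so K is at level 1 + 5 = 6.
Every consumer has at least one prey at level 5 or below, so none exceeds level 6.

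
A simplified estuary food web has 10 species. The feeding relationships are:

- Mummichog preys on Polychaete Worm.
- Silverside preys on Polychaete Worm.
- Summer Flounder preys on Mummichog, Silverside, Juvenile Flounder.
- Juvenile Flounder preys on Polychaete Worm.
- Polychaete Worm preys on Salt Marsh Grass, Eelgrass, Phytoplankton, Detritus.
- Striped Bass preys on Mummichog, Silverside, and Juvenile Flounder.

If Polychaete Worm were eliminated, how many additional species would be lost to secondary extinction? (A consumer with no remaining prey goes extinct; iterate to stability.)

5

Remove Polychaete Worm.
Round 1: Mummichog (all prey gone), Silverside (all prey gone), Juvenile Flounder (all prey gone) → extinct.
Round 2: Summer Flounder (all prey gone), Striped Bass (all prey gone) → extinct.
No further losses. Total secondary extinctions: 5.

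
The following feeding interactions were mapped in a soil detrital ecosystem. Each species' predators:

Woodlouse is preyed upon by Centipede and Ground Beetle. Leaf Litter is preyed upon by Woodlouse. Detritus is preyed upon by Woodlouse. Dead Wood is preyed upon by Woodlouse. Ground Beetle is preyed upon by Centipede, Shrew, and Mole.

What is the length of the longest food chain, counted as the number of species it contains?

One longest chain: Leaf Litter → Woodlouse → Ground Beetle → Mole.
It has 4 species and 3 links.

4 species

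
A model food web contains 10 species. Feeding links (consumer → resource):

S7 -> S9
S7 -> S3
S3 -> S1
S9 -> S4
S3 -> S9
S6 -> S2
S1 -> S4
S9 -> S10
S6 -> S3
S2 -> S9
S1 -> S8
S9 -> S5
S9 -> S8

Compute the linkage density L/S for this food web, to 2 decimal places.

L/S = 1.30

There are L = 13 links among S = 10 species.
L/S = 13/10 = 1.3000 ≈ 1.30.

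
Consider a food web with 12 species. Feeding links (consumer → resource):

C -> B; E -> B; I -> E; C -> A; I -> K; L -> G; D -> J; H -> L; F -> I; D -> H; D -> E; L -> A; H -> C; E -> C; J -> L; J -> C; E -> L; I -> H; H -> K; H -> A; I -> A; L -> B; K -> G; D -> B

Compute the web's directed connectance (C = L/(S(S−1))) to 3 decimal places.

C = 0.182

The web has S = 12 species and L = 24 feeding links.
C = L / (S(S−1)) = 24 / 132 = 0.1818 ≈ 0.182.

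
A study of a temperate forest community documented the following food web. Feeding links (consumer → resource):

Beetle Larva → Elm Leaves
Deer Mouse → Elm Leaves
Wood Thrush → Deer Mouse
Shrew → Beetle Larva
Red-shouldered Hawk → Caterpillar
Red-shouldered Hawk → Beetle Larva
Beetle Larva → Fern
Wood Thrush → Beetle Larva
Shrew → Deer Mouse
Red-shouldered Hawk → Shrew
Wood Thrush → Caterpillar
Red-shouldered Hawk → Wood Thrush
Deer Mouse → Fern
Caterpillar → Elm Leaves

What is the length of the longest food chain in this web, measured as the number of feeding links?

3 links

One longest chain: Fern → Deer Mouse → Shrew → Red-shouldered Hawk.
It has 4 species and 3 links.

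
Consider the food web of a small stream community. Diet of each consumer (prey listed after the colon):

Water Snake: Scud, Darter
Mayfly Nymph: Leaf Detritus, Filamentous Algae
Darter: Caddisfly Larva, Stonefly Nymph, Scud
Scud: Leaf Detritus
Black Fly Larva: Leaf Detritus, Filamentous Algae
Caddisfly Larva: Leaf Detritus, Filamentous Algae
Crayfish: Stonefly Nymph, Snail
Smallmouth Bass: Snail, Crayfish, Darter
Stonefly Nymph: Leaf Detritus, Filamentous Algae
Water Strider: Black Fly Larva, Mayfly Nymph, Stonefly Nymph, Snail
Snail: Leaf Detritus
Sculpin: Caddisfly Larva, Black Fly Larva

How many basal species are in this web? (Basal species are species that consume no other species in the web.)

Basal species (no prey listed): Leaf Detritus, Filamentous Algae.
Count: 2.

2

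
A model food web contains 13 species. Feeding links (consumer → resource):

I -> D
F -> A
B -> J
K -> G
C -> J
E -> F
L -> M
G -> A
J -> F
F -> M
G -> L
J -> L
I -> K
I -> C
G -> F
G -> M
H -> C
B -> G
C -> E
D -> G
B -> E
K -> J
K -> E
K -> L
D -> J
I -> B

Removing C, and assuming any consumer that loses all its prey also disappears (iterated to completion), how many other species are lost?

1

Remove C.
Round 1: H (all prey gone) → extinct.
No further losses. Total secondary extinctions: 1.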